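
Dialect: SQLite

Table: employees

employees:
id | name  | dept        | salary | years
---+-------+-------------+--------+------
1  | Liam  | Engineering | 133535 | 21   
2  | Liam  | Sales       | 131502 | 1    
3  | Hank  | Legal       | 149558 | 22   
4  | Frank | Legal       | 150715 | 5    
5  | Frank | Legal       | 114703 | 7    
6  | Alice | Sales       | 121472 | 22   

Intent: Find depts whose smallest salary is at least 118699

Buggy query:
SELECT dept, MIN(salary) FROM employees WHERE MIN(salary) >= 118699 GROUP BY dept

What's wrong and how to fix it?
Bug: MIN() in WHERE is a misuse of aggregate

Fix: Use HAVING for the per-group MIN condition

Corrected query:
SELECT dept, MIN(salary) FROM employees GROUP BY dept HAVING MIN(salary) >= 118699

Result:
dept        | MIN(salary)
------------+------------
Engineering | 133535     
Sales       | 121472     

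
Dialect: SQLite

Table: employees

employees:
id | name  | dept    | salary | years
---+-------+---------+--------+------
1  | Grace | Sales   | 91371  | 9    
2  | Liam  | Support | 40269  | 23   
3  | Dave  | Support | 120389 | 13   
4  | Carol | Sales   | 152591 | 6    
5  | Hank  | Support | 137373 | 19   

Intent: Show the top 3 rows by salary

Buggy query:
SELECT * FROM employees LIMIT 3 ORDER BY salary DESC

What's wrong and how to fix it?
Bug: LIMIT must come after ORDER BY

Fix: Sort with ORDER BY, then apply LIMIT

Corrected query:
SELECT * FROM employees ORDER BY salary DESC LIMIT 3

Result:
id | name  | dept    | salary | years
---+-------+---------+--------+------
4  | Carol | Sales   | 152591 | 6    
5  | Hank  | Support | 137373 | 19   
3  | Dave  | Support | 120389 | 13   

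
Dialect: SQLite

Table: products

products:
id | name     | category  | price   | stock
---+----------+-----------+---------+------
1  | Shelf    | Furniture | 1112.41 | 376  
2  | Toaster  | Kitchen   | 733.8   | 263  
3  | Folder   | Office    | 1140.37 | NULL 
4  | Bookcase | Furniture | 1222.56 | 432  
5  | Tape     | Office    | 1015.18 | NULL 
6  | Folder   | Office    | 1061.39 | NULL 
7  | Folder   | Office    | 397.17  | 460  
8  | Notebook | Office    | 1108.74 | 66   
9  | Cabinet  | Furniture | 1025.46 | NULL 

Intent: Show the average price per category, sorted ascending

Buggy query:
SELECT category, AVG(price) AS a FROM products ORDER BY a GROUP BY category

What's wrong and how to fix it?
Bug: ORDER BY appears before GROUP BY; SQL clause order requires GROUP BY first

Fix: Move ORDER BY to the end, after GROUP BY

Corrected query:
SELECT category, AVG(price) AS a FROM products GROUP BY category ORDER BY a

Result:
category  | a          
----------+------------
Kitchen   | 733.8      
Office    | 944.57     
Furniture | 1120.143333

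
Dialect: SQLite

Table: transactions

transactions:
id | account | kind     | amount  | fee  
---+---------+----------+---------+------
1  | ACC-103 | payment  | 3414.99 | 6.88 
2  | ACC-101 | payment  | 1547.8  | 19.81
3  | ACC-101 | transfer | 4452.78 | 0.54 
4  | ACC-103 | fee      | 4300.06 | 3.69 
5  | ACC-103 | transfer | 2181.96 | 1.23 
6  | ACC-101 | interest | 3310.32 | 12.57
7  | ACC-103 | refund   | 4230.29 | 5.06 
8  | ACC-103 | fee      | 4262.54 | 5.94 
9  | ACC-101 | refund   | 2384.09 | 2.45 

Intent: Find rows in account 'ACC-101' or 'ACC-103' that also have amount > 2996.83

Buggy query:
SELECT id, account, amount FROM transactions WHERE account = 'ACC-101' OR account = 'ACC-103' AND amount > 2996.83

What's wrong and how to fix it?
Bug: AND binds tighter than OR, so this parses as account = 'ACC-101' OR (account = 'ACC-103' AND amount > 2996.83)

Fix: Group the OR with parentheses (or use IN), then AND the threshold

Corrected query:
SELECT id, account, amount FROM transactions WHERE (account = 'ACC-101' OR account = 'ACC-103') AND amount > 2996.83

Result:
id | account | amount 
---+---------+--------
1  | ACC-103 | 3414.99
3  | ACC-101 | 4452.78
4  | ACC-103 | 4300.06
6  | ACC-101 | 3310.32
7  | ACC-103 | 4230.29
8  | ACC-103 | 4262.54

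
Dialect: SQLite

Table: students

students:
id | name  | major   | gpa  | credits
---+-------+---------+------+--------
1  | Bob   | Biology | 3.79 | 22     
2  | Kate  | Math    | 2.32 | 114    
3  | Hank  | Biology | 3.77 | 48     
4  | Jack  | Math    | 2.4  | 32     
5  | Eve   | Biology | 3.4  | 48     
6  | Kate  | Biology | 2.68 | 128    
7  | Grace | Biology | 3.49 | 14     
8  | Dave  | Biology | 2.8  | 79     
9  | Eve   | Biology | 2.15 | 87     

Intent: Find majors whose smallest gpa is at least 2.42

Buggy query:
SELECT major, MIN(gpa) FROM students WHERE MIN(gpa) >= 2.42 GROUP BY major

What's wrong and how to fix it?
Bug: MIN() in WHERE is a misuse of aggregate

Fix: Replace WHERE with HAVING after the GROUP BY

Corrected query:
SELECT major, MIN(gpa) FROM students GROUP BY major HAVING MIN(gpa) >= 2.42

Result:
(no rows)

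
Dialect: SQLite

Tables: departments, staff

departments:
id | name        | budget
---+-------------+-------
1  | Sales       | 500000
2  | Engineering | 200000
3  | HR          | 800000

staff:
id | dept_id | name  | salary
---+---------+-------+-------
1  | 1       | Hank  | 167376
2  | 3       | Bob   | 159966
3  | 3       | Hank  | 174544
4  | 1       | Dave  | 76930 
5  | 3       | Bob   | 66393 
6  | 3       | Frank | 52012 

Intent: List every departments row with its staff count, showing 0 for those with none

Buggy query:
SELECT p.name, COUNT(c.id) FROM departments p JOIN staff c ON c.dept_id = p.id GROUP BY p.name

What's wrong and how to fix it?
Bug: An inner join excludes parents with zero children

Fix: Use LEFT JOIN so parents without children still appear (COUNT(c.id) gives 0)

Corrected query:
SELECT p.name, COUNT(c.id) FROM departments p LEFT JOIN staff c ON c.dept_id = p.id GROUP BY p.name

Result:
name        | COUNT(c.id)
------------+------------
Engineering | 0          
HR          | 4          
Sales       | 2          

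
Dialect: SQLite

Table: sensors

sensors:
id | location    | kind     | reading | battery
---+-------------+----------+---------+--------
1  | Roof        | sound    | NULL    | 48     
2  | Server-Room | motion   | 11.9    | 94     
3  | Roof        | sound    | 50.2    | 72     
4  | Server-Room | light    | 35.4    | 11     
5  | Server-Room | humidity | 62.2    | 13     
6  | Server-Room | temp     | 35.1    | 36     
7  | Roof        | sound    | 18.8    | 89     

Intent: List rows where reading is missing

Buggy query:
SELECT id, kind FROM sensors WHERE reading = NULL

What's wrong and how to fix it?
Bug: Comparing to NULL with '=' never matches; NULL = NULL is unknown, not true

Fix: Use IS NULL to test for NULL

Corrected query:
SELECT id, kind FROM sensors WHERE reading IS NULL

Result:
id | kind 
---+------
1  | sound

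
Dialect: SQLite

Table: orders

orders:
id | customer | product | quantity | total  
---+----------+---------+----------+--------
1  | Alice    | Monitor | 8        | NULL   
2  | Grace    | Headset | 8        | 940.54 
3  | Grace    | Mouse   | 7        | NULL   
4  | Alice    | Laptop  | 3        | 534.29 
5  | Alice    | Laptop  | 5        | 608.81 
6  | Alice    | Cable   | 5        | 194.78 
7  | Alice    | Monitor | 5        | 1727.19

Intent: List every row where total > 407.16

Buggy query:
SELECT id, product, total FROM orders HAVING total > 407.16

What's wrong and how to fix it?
Bug: This is a non-aggregate query (no GROUP BY, no aggregates), so in SQLite the HAVING clause is invalid here; a row-level condition belongs in WHERE

Fix: Replace HAVING with WHERE since the condition applies to individual rows

Corrected query:
SELECT id, product, total FROM orders WHERE total > 407.16

Result:
id | product | total  
---+---------+--------
2  | Headset | 940.54 
4  | Laptop  | 534.29 
5  | Laptop  | 608.81 
7  | Monitor | 1727.19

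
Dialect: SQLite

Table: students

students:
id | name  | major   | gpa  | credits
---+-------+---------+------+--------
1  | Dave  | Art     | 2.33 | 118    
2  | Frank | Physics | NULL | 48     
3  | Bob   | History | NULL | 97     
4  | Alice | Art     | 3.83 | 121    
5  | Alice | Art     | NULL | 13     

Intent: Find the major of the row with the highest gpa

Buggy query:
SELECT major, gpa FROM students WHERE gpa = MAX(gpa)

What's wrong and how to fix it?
Bug: WHERE is evaluated per row; an aggregate over the whole table isn't defined there

Fix: Wrap MAX in a scalar subquery so WHERE compares against a single value

Corrected query:
SELECT major, gpa FROM students WHERE gpa = (SELECT MAX(gpa) FROM students)

Result:
major | gpa 
------+-----
Art   | 3.83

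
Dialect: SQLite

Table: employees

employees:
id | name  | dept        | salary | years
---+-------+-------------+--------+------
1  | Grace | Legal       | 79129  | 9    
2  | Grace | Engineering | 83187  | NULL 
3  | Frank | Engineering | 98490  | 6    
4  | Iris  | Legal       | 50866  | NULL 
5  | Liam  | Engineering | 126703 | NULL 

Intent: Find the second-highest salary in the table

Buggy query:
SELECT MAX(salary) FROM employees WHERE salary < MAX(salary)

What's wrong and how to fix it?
Bug: The inner MAX is an aggregate inside WHERE, which is not allowed

Fix: Compute the overall MAX in a subquery, then take MAX of rows below it

Corrected query:
SELECT MAX(salary) FROM employees WHERE salary < (SELECT MAX(salary) FROM employees)

Result:
MAX(salary)
-----------
98490      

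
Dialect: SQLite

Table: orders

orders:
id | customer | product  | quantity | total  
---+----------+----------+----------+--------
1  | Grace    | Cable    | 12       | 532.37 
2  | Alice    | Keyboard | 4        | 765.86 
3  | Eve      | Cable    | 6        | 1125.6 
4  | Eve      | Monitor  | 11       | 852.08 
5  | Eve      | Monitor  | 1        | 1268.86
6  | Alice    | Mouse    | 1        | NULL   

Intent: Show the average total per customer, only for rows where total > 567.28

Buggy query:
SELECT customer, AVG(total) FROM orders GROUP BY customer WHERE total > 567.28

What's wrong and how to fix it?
Bug: Row-level WHERE must come before GROUP BY in the clause order

Fix: Move the WHERE clause before GROUP BY

Corrected query:
SELECT customer, AVG(total) FROM orders WHERE total > 567.28 GROUP BY customer

Result:
customer | AVG(total)
---------+-----------
Alice    | 765.86    
Eve      | 1082.18   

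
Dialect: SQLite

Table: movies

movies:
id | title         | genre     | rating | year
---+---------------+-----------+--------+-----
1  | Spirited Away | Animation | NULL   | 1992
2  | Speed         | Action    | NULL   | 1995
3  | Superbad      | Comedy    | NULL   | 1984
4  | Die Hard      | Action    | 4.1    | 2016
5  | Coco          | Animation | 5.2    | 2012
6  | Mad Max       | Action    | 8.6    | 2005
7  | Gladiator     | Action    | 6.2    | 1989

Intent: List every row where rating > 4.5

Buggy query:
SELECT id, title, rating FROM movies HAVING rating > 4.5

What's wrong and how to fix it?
Bug: HAVING filters the output of aggregation, but this query has no GROUP BY and no aggregate functions, so SQLite rejects it (HAVING clause on a non-aggregate query); the condition here is per row

Fix: Use WHERE for row-level filtering

Corrected query:
SELECT id, title, rating FROM movies WHERE rating > 4.5

Result:
id | title     | rating
---+-----------+-------
5  | Coco      | 5.2   
6  | Mad Max   | 8.6   
7  | Gladiator | 6.2   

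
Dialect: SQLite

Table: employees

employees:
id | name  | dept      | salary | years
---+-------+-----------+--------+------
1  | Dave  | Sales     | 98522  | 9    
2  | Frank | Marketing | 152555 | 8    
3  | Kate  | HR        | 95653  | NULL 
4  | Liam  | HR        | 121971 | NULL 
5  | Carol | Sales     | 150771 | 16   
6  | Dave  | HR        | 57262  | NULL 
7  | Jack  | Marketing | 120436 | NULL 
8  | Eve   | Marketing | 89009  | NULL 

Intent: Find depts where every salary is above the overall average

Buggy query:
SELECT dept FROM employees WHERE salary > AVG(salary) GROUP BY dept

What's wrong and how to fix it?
Bug: AVG() is an aggregate; it can't sit directly in WHERE

Fix: Use a subquery for AVG and a HAVING MIN(...) filter so the condition holds for every row in the group

Corrected query:
SELECT dept FROM employees GROUP BY dept HAVING MIN(salary) > (SELECT AVG(salary) FROM employees)

Result:
(no rows)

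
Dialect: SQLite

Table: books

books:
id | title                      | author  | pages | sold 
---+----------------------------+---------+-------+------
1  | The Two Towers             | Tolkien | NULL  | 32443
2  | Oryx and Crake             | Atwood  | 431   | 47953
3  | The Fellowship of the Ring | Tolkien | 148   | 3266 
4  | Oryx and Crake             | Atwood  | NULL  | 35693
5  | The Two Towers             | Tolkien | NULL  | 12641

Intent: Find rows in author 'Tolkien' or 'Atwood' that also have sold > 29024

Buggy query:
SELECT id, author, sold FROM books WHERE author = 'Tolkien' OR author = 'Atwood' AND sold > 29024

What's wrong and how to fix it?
Bug: Without parentheses, AND is evaluated before OR, so the sold filter only applies to the 'Atwood' branch

Fix: Add parentheses around the OR so the AND applies to both alternatives

Corrected query:
SELECT id, author, sold FROM books WHERE (author = 'Tolkien' OR author = 'Atwood') AND sold > 29024

Result:
id | author  | sold 
---+---------+------
1  | Tolkien | 32443
2  | Atwood  | 47953
4  | Atwood  | 35693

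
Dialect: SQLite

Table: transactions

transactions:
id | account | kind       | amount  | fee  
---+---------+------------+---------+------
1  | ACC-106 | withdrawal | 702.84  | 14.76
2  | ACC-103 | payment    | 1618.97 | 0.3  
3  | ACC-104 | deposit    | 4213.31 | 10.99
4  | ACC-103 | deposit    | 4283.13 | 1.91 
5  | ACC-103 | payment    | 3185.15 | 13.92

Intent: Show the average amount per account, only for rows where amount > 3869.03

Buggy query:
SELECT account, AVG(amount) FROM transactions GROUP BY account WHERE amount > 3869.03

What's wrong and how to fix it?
Bug: Row-level WHERE must come before GROUP BY in the clause order

Fix: Move the WHERE clause before GROUP BY

Corrected query:
SELECT account, AVG(amount) FROM transactions WHERE amount > 3869.03 GROUP BY account

Result:
account | AVG(amount)
--------+------------
ACC-103 | 4283.13    
ACC-104 | 4213.31    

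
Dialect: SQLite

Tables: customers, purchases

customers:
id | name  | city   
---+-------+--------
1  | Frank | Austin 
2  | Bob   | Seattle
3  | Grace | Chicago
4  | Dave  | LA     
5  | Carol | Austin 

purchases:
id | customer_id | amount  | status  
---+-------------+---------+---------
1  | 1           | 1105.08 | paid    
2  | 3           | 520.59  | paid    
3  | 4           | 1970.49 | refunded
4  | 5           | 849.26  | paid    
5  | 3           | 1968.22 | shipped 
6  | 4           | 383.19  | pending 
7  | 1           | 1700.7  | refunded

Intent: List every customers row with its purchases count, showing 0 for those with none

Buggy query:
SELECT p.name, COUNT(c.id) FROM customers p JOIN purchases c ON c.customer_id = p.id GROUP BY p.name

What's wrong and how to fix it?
Bug: INNER JOIN drops customers rows that have no matching purchases rows

Fix: Use LEFT JOIN so parents without children still appear (COUNT(c.id) gives 0)

Corrected query:
SELECT p.name, COUNT(c.id) FROM customers p LEFT JOIN purchases c ON c.customer_id = p.id GROUP BY p.name

Result:
name  | COUNT(c.id)
------+------------
Bob   | 0          
Carol | 1          
Dave  | 2          
Frank | 2          
Grace | 2          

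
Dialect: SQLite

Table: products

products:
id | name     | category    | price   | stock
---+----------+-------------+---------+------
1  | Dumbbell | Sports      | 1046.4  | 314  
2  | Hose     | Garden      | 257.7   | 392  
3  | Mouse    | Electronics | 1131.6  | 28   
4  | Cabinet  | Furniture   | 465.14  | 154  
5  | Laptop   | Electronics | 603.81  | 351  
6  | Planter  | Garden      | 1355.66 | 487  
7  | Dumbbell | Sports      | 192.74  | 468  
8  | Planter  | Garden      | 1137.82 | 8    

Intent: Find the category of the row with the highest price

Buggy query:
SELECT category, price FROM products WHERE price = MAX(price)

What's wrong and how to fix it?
Bug: MAX(price) is an aggregate and cannot be used directly in WHERE

Fix: Wrap MAX in a scalar subquery so WHERE compares against a single value

Corrected query:
SELECT category, price FROM products WHERE price = (SELECT MAX(price) FROM products)

Result:
category | price  
---------+--------
Garden   | 1355.66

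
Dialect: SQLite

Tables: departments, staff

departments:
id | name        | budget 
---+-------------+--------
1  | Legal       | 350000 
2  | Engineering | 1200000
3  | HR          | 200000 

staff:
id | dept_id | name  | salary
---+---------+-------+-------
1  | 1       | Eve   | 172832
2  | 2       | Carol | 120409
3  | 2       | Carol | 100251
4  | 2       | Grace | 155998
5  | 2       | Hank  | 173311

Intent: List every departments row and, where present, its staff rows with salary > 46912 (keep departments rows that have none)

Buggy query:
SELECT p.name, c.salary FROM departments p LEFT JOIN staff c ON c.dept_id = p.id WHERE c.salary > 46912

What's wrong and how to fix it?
Bug: Filtering c.salary in WHERE discards the NULL rows produced by LEFT JOIN, turning it into an inner join

Fix: Put 'c.salary > 46912' in the JOIN's ON clause instead of WHERE

Corrected query:
SELECT p.name, c.salary FROM departments p LEFT JOIN staff c ON c.dept_id = p.id AND c.salary > 46912

Result:
name        | salary
------------+-------
Legal       | 172832
Engineering | 100251
Engineering | 120409
Engineering | 155998
Engineering | 173311
HR          | NULL  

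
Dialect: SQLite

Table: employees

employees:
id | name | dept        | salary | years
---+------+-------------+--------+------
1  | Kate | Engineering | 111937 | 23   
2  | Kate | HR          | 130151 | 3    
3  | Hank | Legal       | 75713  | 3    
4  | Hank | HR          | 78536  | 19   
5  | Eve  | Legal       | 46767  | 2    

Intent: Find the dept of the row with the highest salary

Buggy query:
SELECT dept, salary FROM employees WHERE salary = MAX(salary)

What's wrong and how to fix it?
Bug: WHERE is evaluated per row; an aggregate over the whole table isn't defined there

Fix: Wrap MAX in a scalar subquery so WHERE compares against a single value

Corrected query:
SELECT dept, salary FROM employees WHERE salary = (SELECT MAX(salary) FROM employees)

Result:
dept | salary
-----+-------
HR   | 130151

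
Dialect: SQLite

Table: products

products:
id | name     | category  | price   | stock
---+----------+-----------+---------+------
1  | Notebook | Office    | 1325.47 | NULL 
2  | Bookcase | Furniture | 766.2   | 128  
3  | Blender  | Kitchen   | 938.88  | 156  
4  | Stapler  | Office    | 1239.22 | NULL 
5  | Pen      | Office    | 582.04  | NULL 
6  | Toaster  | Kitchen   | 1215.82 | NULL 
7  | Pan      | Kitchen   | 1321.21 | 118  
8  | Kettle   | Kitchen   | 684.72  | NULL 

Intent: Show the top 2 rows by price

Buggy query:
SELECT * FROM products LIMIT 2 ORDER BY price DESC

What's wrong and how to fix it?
Bug: ORDER BY cannot follow LIMIT; LIMIT is the final clause

Fix: Sort with ORDER BY, then apply LIMIT

Corrected query:
SELECT * FROM products ORDER BY price DESC LIMIT 2

Result:
id | name     | category | price   | stock
---+----------+----------+---------+------
1  | Notebook | Office   | 1325.47 | NULL 
7  | Pan      | Kitchen  | 1321.21 | 118  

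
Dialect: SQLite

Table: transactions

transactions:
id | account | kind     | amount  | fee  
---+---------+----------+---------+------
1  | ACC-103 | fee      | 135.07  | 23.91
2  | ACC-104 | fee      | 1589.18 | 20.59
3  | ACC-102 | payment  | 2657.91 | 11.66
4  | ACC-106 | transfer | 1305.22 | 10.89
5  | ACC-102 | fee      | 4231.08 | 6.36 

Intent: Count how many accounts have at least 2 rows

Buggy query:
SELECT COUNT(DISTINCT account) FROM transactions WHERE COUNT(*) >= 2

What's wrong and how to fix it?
Bug: COUNT(*) cannot appear in WHERE; the per-group count doesn't exist yet

Fix: Use a subquery that GROUPs and filters with HAVING, then count its rows

Corrected query:
SELECT COUNT(*) FROM (SELECT account FROM transactions GROUP BY account HAVING COUNT(*) >= 2)

Result:
COUNT(*)
--------
1       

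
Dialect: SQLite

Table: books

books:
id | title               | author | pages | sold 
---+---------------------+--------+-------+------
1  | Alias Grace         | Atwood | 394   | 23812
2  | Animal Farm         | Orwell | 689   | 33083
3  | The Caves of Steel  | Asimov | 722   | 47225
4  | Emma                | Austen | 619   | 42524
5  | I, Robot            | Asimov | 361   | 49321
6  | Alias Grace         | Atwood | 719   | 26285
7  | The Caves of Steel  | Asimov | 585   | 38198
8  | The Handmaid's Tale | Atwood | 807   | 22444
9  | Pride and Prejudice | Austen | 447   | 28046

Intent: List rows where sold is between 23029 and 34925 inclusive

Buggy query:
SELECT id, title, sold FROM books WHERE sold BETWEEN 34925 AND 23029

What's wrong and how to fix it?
Bug: BETWEEN expects the lower bound first; with 34925 AND 23029 the range is empty

Fix: Write BETWEEN 23029 AND 34925

Corrected query:
SELECT id, title, sold FROM books WHERE sold BETWEEN 23029 AND 34925

Result:
id | title               | sold 
---+---------------------+------
1  | Alias Grace         | 23812
2  | Animal Farm         | 33083
6  | Alias Grace         | 26285
9  | Pride and Prejudice | 28046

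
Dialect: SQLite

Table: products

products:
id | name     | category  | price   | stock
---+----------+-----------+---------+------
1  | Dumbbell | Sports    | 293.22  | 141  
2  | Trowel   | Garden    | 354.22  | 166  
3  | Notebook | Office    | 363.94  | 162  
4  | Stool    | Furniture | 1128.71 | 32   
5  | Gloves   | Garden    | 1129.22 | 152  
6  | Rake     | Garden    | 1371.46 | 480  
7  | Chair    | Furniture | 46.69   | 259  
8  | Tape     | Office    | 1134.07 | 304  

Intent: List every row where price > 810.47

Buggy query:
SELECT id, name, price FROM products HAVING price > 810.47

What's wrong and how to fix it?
Bug: HAVING filters the output of aggregation, but this query has no GROUP BY and no aggregate functions, so SQLite rejects it (HAVING clause on a non-aggregate query); the condition here is per row

Fix: Use WHERE for row-level filtering

Corrected query:
SELECT id, name, price FROM products WHERE price > 810.47

Result:
id | name   | price  
---+--------+--------
4  | Stool  | 1128.71
5  | Gloves | 1129.22
6  | Rake   | 1371.46
8  | Tape   | 1134.07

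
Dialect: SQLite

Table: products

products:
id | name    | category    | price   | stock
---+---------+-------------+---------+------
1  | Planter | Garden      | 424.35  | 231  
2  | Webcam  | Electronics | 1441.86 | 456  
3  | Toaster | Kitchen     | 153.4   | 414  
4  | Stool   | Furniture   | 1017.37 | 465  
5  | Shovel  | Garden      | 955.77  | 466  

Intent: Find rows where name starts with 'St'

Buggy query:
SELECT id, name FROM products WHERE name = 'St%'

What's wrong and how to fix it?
Bug: Wildcards only work with LIKE; '=' treats '%' as a literal character

Fix: Use LIKE for wildcard pattern matching

Corrected query:
SELECT id, name FROM products WHERE name LIKE 'St%'

Result:
id | name 
---+------
4  | Stool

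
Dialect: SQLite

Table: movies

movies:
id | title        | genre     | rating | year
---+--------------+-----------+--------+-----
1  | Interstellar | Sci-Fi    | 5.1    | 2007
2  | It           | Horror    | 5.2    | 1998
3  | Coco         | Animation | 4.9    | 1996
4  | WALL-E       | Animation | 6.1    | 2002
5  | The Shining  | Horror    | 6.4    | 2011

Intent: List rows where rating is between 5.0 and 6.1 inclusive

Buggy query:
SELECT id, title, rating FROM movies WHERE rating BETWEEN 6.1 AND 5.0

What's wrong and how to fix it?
Bug: The bounds are reversed; BETWEEN a AND b requires a <= b to match anything

Fix: Swap the bounds so the smaller value comes first

Corrected query:
SELECT id, title, rating FROM movies WHERE rating BETWEEN 5.0 AND 6.1

Result:
id | title        | rating
---+--------------+-------
1  | Interstellar | 5.1   
2  | It           | 5.2   
4  | WALL-E       | 6.1   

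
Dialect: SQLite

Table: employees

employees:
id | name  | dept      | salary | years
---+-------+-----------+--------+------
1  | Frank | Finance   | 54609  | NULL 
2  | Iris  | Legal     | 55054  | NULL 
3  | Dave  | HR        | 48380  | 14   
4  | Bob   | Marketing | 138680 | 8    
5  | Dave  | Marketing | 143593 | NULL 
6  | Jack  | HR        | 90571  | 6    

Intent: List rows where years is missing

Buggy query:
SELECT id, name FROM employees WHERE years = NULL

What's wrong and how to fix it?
Bug: Comparing to NULL with '=' never matches; NULL = NULL is unknown, not true

Fix: Replace '= NULL' with 'IS NULL'

Corrected query:
SELECT id, name FROM employees WHERE years IS NULL

Result:
id | name 
---+------
1  | Frank
2  | Iris 
5  | Dave 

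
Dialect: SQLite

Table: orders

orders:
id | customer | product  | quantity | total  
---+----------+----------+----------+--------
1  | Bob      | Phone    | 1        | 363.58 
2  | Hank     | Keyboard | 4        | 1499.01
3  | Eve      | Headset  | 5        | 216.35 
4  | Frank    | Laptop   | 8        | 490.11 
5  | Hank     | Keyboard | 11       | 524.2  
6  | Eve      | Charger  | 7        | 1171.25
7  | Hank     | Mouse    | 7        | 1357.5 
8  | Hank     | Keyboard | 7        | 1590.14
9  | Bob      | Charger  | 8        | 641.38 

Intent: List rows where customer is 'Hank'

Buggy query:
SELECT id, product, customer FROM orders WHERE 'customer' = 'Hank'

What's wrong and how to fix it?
Bug: Single quotes denote string literals in SQL; the column name is being compared as a constant string

Fix: Reference the column as customer without single quotes

Corrected query:
SELECT id, product, customer FROM orders WHERE customer = 'Hank'

Result:
id | product  | customer
---+----------+---------
2  | Keyboard | Hank    
5  | Keyboard | Hank    
7  | Mouse    | Hank    
8  | Keyboard | Hank    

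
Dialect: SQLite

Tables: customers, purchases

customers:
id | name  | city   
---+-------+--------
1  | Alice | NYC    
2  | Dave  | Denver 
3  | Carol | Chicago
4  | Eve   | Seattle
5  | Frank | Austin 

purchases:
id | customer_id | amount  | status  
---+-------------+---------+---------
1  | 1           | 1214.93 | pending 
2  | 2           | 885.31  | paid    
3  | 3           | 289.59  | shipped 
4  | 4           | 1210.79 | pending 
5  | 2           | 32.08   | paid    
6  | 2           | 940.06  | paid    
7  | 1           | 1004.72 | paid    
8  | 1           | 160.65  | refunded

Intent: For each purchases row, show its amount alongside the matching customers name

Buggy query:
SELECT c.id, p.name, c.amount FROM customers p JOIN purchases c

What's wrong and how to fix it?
Bug: Missing join condition: each purchases row is matched to all customers rows instead of just its own

Fix: Add ON c.customer_id = p.id to the JOIN

Corrected query:
SELECT c.id, p.name, c.amount FROM customers p JOIN purchases c ON c.customer_id = p.id

Result:
id | name  | amount 
---+-------+--------
1  | Alice | 1214.93
2  | Dave  | 885.31 
3  | Carol | 289.59 
4  | Eve   | 1210.79
5  | Dave  | 32.08  
6  | Dave  | 940.06 
7  | Alice | 1004.72
8  | Alice | 160.65 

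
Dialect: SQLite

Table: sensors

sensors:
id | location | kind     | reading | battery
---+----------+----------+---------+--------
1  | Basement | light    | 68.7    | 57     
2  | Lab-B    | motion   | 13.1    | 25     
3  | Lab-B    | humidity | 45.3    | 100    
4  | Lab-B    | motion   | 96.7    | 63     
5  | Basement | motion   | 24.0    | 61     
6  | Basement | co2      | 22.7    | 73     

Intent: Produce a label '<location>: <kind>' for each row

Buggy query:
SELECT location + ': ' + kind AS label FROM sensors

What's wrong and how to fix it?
Bug: '+' is numeric addition; on text columns SQLite converts them to 0 instead of concatenating

Fix: Use the || operator for string concatenation

Corrected query:
SELECT location || ': ' || kind AS label FROM sensors

Result:
label           
----------------
Basement: light 
Lab-B: motion   
Lab-B: humidity 
Lab-B: motion   
Basement: motion
Basement: co2   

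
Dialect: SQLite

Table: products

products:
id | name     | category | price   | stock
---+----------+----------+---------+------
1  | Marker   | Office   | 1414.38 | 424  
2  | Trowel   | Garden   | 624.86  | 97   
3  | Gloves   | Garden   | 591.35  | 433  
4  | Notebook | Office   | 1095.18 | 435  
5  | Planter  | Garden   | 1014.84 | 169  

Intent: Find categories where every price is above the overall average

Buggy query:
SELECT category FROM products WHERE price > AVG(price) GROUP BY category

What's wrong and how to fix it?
Bug: AVG() is an aggregate; it can't sit directly in WHERE

Fix: Compute the overall average in a scalar subquery and compare each group's MIN against it in HAVING

Corrected query:
SELECT category FROM products GROUP BY category HAVING MIN(price) > (SELECT AVG(price) FROM products)

Result:
category
--------
Office  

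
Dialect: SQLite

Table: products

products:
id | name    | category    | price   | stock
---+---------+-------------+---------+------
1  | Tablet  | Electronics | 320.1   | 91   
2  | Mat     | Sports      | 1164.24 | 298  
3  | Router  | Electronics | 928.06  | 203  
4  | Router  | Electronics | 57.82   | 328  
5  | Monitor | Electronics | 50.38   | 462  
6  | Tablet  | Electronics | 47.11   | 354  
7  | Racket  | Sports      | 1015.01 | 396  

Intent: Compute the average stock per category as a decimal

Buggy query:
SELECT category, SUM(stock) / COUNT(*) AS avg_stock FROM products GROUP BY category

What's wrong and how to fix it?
Bug: Both operands are integers, so '/' performs integer division and truncates

Fix: Multiply by 1.0 (or CAST to REAL) to force floating-point division

Corrected query:
SELECT category, SUM(stock) * 1.0 / COUNT(*) AS avg_stock FROM products GROUP BY category

Result:
category    | avg_stock
------------+----------
Electronics | 287.6    
Sports      | 347      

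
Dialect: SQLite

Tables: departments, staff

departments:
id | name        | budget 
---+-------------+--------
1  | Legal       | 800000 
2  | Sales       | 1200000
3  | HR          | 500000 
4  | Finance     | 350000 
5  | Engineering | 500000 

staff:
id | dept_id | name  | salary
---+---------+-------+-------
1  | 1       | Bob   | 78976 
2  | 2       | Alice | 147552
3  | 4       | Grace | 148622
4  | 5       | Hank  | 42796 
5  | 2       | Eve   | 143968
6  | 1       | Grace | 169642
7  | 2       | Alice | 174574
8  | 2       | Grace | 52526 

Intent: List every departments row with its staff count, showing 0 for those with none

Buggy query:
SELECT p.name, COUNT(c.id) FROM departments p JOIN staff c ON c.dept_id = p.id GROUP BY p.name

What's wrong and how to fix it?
Bug: INNER JOIN drops departments rows that have no matching staff rows

Fix: Use LEFT JOIN so parents without children still appear (COUNT(c.id) gives 0)

Corrected query:
SELECT p.name, COUNT(c.id) FROM departments p LEFT JOIN staff c ON c.dept_id = p.id GROUP BY p.name

Result:
name        | COUNT(c.id)
------------+------------
Engineering | 1          
Finance     | 1          
HR          | 0          
Legal       | 2          
Sales       | 4          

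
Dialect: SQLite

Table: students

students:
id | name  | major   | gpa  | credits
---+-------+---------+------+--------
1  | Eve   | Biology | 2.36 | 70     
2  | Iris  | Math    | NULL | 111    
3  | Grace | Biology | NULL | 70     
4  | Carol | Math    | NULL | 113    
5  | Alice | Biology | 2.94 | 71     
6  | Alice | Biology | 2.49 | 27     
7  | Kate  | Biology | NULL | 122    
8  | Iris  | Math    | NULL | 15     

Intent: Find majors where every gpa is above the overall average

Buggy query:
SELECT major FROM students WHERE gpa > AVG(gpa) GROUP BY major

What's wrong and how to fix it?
Bug: AVG() is an aggregate; it can't sit directly in WHERE

Fix: Compute the overall average in a scalar subquery and compare each group's MIN against it in HAVING

Corrected query:
SELECT major FROM students GROUP BY major HAVING MIN(gpa) > (SELECT AVG(gpa) FROM students)

Result:
(no rows)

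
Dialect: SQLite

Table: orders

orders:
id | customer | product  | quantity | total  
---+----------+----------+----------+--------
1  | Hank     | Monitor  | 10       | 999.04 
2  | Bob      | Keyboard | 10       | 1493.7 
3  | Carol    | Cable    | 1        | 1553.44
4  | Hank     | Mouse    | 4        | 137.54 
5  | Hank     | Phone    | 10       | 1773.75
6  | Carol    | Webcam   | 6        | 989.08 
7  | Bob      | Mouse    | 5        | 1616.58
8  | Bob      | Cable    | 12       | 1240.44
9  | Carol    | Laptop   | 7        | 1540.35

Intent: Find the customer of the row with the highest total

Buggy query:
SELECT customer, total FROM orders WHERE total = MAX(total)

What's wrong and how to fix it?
Bug: WHERE is evaluated per row; an aggregate over the whole table isn't defined there

Fix: Use a subquery: WHERE total = (SELECT MAX(total) FROM orders)

Corrected query:
SELECT customer, total FROM orders WHERE total = (SELECT MAX(total) FROM orders)

Result:
customer | total  
---------+--------
Hank     | 1773.75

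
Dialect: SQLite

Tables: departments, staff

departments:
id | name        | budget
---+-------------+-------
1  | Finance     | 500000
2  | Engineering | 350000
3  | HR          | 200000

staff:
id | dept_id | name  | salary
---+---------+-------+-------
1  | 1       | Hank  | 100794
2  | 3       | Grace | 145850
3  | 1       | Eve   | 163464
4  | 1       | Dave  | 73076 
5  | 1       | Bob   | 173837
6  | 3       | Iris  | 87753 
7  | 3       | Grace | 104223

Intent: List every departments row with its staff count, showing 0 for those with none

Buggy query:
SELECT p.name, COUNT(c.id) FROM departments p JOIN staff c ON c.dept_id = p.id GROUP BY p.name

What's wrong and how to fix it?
Bug: INNER JOIN drops departments rows that have no matching staff rows

Fix: Use LEFT JOIN so parents without children still appear (COUNT(c.id) gives 0)

Corrected query:
SELECT p.name, COUNT(c.id) FROM departments p LEFT JOIN staff c ON c.dept_id = p.id GROUP BY p.name

Result:
name        | COUNT(c.id)
------------+------------
Engineering | 0          
Finance     | 4          
HR          | 3          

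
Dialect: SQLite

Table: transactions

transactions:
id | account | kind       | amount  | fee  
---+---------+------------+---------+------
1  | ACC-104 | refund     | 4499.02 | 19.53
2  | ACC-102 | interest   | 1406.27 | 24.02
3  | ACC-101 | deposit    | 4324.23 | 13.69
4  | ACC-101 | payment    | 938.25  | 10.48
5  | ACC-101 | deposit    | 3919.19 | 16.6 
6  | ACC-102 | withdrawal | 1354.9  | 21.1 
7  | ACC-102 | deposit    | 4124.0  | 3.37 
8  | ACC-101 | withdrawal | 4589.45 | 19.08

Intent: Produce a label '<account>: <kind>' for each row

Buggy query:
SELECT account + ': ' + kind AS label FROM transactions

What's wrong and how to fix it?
Bug: SQLite uses || for string concatenation; + coerces text to numbers (yielding 0)

Fix: Use the || operator for string concatenation

Corrected query:
SELECT account || ': ' || kind AS label FROM transactions

Result:
label              
-------------------
ACC-104: refund    
ACC-102: interest  
ACC-101: deposit   
ACC-101: payment   
ACC-101: deposit   
ACC-102: withdrawal
ACC-102: deposit   
ACC-101: withdrawal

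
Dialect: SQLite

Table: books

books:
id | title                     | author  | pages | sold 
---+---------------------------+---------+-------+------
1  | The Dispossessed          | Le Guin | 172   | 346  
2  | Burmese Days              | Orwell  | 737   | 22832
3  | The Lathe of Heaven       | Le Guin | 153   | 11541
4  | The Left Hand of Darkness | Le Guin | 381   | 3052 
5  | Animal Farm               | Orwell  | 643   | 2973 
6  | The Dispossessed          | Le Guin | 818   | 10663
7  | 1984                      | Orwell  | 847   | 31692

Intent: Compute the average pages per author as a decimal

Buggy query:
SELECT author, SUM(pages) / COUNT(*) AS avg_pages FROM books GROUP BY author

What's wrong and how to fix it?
Bug: SUM(pages) and COUNT(*) are both integers; the division truncates the fractional part

Fix: Cast one side to REAL so the division keeps the fractional part

Corrected query:
SELECT author, SUM(pages) * 1.0 / COUNT(*) AS avg_pages FROM books GROUP BY author

Result:
author  | avg_pages 
--------+-----------
Le Guin | 381       
Orwell  | 742.333333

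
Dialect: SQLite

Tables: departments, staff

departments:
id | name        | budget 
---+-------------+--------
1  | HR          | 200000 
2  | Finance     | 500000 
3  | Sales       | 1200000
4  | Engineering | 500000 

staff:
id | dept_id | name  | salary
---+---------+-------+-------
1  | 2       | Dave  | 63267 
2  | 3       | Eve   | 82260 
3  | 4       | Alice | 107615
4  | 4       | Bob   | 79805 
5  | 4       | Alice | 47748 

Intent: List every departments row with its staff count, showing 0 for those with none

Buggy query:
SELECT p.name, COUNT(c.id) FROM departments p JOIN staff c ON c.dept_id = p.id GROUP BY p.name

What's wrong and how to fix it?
Bug: INNER JOIN drops departments rows that have no matching staff rows

Fix: Use LEFT JOIN so parents without children still appear (COUNT(c.id) gives 0)

Corrected query:
SELECT p.name, COUNT(c.id) FROM departments p LEFT JOIN staff c ON c.dept_id = p.id GROUP BY p.name

Result:
name        | COUNT(c.id)
------------+------------
Engineering | 3          
Finance     | 1          
HR          | 0          
Sales       | 1          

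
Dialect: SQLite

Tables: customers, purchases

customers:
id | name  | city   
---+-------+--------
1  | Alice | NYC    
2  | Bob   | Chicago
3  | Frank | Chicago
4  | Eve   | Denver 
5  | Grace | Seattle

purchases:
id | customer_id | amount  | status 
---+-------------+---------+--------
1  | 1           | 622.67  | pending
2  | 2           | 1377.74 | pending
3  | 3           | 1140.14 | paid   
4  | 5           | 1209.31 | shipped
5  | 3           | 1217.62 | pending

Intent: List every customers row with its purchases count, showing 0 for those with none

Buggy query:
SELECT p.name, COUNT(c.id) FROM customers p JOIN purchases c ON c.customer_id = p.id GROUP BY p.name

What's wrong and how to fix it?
Bug: An inner join excludes parents with zero children

Fix: Use LEFT JOIN so parents without children still appear (COUNT(c.id) gives 0)

Corrected query:
SELECT p.name, COUNT(c.id) FROM customers p LEFT JOIN purchases c ON c.customer_id = p.id GROUP BY p.name

Result:
name  | COUNT(c.id)
------+------------
Alice | 1          
Bob   | 1          
Eve   | 0          
Frank | 2          
Grace | 1          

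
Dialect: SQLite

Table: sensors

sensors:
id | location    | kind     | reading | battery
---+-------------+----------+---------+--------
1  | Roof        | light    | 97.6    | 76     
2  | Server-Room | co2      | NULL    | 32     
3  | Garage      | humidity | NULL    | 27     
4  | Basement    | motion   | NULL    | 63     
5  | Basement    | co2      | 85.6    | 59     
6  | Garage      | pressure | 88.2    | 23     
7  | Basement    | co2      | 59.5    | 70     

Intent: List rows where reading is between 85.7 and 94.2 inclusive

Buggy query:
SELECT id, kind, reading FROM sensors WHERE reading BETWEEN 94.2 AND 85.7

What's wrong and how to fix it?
Bug: BETWEEN expects the lower bound first; with 94.2 AND 85.7 the range is empty

Fix: Write BETWEEN 85.7 AND 94.2

Corrected query:
SELECT id, kind, reading FROM sensors WHERE reading BETWEEN 85.7 AND 94.2

Result:
id | kind     | reading
---+----------+--------
6  | pressure | 88.2   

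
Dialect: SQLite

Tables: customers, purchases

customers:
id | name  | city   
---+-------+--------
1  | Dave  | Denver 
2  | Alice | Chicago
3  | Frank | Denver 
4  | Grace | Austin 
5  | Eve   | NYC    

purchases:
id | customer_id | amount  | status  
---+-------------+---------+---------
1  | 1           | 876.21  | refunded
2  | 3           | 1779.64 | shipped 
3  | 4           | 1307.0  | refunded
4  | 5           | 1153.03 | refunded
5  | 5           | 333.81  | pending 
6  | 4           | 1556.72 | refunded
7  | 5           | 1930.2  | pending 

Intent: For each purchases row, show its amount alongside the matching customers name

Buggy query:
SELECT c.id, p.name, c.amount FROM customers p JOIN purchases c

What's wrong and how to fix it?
Bug: Missing join condition: each purchases row is matched to all customers rows instead of just its own

Fix: Specify the join condition linking the foreign key to the parent id

Corrected query:
SELECT c.id, p.name, c.amount FROM customers p JOIN purchases c ON c.customer_id = p.id

Result:
id | name  | amount 
---+-------+--------
1  | Dave  | 876.21 
2  | Frank | 1779.64
3  | Grace | 1307   
4  | Eve   | 1153.03
5  | Eve   | 333.81 
6  | Grace | 1556.72
7  | Eve   | 1930.2 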